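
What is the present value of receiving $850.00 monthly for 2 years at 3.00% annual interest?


Present value of an ordinary annuity: PV = PMT × (1 − (1 + r)^(−n)) / r
Monthly rate r = 0.03/12 = 0.0025, n = 24
PV = $850.00 × (1 − (1 + 0.03/12)^(−24)) / (0.03/12)
PV = $850.00 × 23.265980
PV = $19,776.08

PV = PMT × (1-(1+r)^(-n))/r = $19,776.08


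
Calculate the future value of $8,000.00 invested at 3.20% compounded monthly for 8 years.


Compound interest formula: A = P(1 + r/n)^(nt)
A = $8,000.00 × (1 + 0.032/12)^(12 × 8)
Growth factor: (1 + 0.032/12)^96 = 1.291313
A = $8,000.00 × 1.291313
A = $10,330.50

A = P(1 + r/n)^(nt) = $10,330.50


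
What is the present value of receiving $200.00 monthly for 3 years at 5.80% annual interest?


Present value of an ordinary annuity: PV = PMT × (1 − (1 + r)^(−n)) / r
Monthly rate r = 0.058/12 ≈ 0.00483333, n = 36
PV = $200.00 × (1 − (1 + 0.058/12)^(−36)) / (0.058/12)
PV = $200.00 × 32.969135
PV = $6,593.83

PV = PMT × (1-(1+r)^(-n))/r = $6,593.83


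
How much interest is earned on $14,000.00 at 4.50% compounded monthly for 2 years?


Compound interest earned = final amount − principal.
A = P(1 + r/n)^(nt) = $14,000.00 × (1 + 0.045/12)^(12 × 2) = $15,315.86
Interest = A − P = $15,315.86 − $14,000.00 = $1,315.86

Interest = A - P = $1,315.86


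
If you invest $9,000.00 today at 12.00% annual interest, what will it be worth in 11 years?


Future value formula: FV = PV × (1 + r)^t
FV = $9,000.00 × (1 + 0.12)^11
FV = $9,000.00 × 3.478550
FV = $31,306.95

FV = PV × (1 + r)^t = $31,306.95


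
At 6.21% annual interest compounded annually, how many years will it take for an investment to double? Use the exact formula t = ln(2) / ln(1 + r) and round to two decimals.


Doubling condition: (1 + r)^t = 2
Take ln of both sides: t × ln(1 + r) = ln(2)
t = ln(2) / ln(1 + r)
t = 0.693147 / 0.060248
t = 11.50

t = ln(2) / ln(1 + r) = 11.50 years


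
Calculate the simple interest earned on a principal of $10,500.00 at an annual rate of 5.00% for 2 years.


Simple interest formula: I = P × r × t
I = $10,500.00 × 0.05 × 2
I = $1,050.00

I = P × r × t = $1,050.00


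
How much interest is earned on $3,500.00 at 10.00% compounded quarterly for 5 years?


Compound interest earned = final amount − principal.
A = P(1 + r/n)^(nt) = $3,500.00 × (1 + 0.1/4)^(4 × 5) = $5,735.16
Interest = A − P = $5,735.16 − $3,500.00 = $2,235.16

Interest = A - P = $2,235.16


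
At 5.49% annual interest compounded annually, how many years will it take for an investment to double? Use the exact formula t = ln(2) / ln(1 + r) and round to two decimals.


Doubling condition: (1 + r)^t = 2
Take ln of both sides: t × ln(1 + r) = ln(2)
t = ln(2) / ln(1 + r)
t = 0.693147 / 0.053446
t = 12.97

t = ln(2) / ln(1 + r) = 12.97 years


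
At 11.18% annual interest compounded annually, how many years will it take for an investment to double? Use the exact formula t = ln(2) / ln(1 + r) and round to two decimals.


Doubling condition: (1 + r)^t = 2
Take ln of both sides: t × ln(1 + r) = ln(2)
t = ln(2) / ln(1 + r)
t = 0.693147 / 0.105980
t = 6.54

t = ln(2) / ln(1 + r) = 6.54 years


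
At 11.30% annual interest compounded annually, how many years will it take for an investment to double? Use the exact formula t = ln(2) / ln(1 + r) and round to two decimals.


Doubling condition: (1 + r)^t = 2
Take ln of both sides: t × ln(1 + r) = ln(2)
t = ln(2) / ln(1 + r)
t = 0.693147 / 0.107059
t = 6.47

t = ln(2) / ln(1 + r) = 6.47 years


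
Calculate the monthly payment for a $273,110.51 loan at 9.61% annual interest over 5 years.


Loan payment formula: PMT = PV × r / (1 − (1 + r)^(−n))
Monthly rate r = 0.0961/12 ≈ 0.00800833, n = 60 months
Denominator: 1 − (1 + 0.0961/12)^(−60) = 0.380341
PMT = $273,110.51 × (0.0961/12) / 0.380341
PMT = $5,750.52 per month

PMT = PV × r / (1-(1+r)^(-n)) = $5,750.52/month


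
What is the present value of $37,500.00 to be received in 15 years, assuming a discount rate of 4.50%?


Present value formula: PV = FV / (1 + r)^t
PV = $37,500.00 / (1 + 0.045)^15
PV = $37,500.00 / 1.935282
PV = $19,377.02

PV = FV / (1 + r)^t = $19,377.02


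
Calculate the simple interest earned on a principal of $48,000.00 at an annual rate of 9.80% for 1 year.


Simple interest formula: I = P × r × t
I = $48,000.00 × 0.098 × 1
I = $4,704.00

I = P × r × t = $4,704.00


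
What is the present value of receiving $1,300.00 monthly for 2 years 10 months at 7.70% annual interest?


Present value of an ordinary annuity: PV = PMT × (1 − (1 + r)^(−n)) / r
Monthly rate r = 0.077/12 ≈ 0.00641667, n = 34
PV = $1,300.00 × (1 − (1 + 0.077/12)^(−34)) / (0.077/12)
PV = $1,300.00 × 30.459431
PV = $39,597.26

PV = PMT × (1-(1+r)^(-n))/r = $39,597.26


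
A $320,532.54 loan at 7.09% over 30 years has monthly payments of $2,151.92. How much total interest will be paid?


Total paid over the life of the loan = PMT × n.
Total paid = $2,151.92 × 360 = $774,691.20
Total interest = total paid − principal = $774,691.20 − $320,532.54 = $454,158.66

Total interest = (PMT × n) - PV = $454,158.66


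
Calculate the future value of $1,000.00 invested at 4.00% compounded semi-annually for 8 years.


Compound interest formula: A = P(1 + r/n)^(nt)
A = $1,000.00 × (1 + 0.04/2)^(2 × 8)
Growth factor: (1 + 0.04/2)^16 = 1.372786
A = $1,000.00 × 1.372786
A = $1,372.79

A = P(1 + r/n)^(nt) = $1,372.79


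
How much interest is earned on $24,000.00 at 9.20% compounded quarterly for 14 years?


Compound interest earned = final amount − principal.
A = P(1 + r/n)^(nt) = $24,000.00 × (1 + 0.092/4)^(4 × 14) = $85,752.49
Interest = A − P = $85,752.49 − $24,000.00 = $61,752.49

Interest = A - P = $61,752.49


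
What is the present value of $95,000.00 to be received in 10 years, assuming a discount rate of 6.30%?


Present value formula: PV = FV / (1 + r)^t
PV = $95,000.00 / (1 + 0.063)^10
PV = $95,000.00 / 1.8421825
PV = $51,569.27

PV = FV / (1 + r)^t = $51,569.27


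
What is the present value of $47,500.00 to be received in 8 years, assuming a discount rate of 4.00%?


Present value formula: PV = FV / (1 + r)^t
PV = $47,500.00 / (1 + 0.04)^8
PV = $47,500.00 / 1.3685691
PV = $34,707.78

PV = FV / (1 + r)^t = $34,707.78


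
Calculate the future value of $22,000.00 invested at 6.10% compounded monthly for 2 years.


Compound interest formula: A = P(1 + r/n)^(nt)
A = $22,000.00 × (1 + 0.061/12)^(12 × 2)
Growth factor: (1 + 0.061/12)^24 = 1.129405
A = $22,000.00 × 1.129405
A = $24,846.91

A = P(1 + r/n)^(nt) = $24,846.91


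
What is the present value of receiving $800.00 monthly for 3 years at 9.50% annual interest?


Present value of an ordinary annuity: PV = PMT × (1 − (1 + r)^(−n)) / r
Monthly rate r = 0.095/12 ≈ 0.00791667, n = 36
PV = $800.00 × (1 − (1 + 0.095/12)^(−36)) / (0.095/12)
PV = $800.00 × 31.217856
PV = $24,974.28

PV = PMT × (1-(1+r)^(-n))/r = $24,974.28


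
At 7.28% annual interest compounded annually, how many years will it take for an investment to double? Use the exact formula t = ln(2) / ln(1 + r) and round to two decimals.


Doubling condition: (1 + r)^t = 2
Take ln of both sides: t × ln(1 + r) = ln(2)
t = ln(2) / ln(1 + r)
t = 0.693147 / 0.070272
t = 9.86

t = ln(2) / ln(1 + r) = 9.86 years


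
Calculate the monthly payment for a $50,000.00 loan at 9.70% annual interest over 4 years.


Loan payment formula: PMT = PV × r / (1 − (1 + r)^(−n))
Monthly rate r = 0.097/12 ≈ 0.00808333, n = 48 months
Denominator: 1 − (1 + 0.097/12)^(−48) = 0.320529
PMT = $50,000.00 × (0.097/12) / 0.320529
PMT = $1,260.94 per month

PMT = PV × r / (1-(1+r)^(-n)) = $1,260.94/month


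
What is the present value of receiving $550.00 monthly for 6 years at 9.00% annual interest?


Present value of an ordinary annuity: PV = PMT × (1 − (1 + r)^(−n)) / r
Monthly rate r = 0.09/12 = 0.0075, n = 72
PV = $550.00 × (1 − (1 + 0.09/12)^(−72)) / (0.09/12)
PV = $550.00 × 55.476849
PV = $30,512.27

PV = PMT × (1-(1+r)^(-n))/r = $30,512.27


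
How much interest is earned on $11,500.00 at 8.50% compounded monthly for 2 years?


Compound interest earned = final amount − principal.
A = P(1 + r/n)^(nt) = $11,500.00 × (1 + 0.085/12)^(12 × 2) = $13,622.84
Interest = A − P = $13,622.84 − $11,500.00 = $2,122.84

Interest = A - P = $2,122.84


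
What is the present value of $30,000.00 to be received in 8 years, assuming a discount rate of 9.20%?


Present value formula: PV = FV / (1 + r)^t
PV = $30,000.00 / (1 + 0.092)^8
PV = $30,000.00 / 2.022000
PV = $14,836.80

PV = FV / (1 + r)^t = $14,836.80


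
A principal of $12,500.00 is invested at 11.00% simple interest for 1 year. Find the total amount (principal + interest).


Total amount formula: A = P(1 + rt) = P + P·r·t
Interest: I = P × r × t = $12,500.00 × 0.11 × 1 = $1,375.00
A = P + I = $12,500.00 + $1,375.00 = $13,875.00

A = P + I = P(1 + rt) = $13,875.00


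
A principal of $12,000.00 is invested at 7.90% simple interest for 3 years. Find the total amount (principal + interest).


Total amount formula: A = P(1 + rt) = P + P·r·t
Interest: I = P × r × t = $12,000.00 × 0.079 × 3 = $2,844.00
A = P + I = $12,000.00 + $2,844.00 = $14,844.00

A = P + I = P(1 + rt) = $14,844.00


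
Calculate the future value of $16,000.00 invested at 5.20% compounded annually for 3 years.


Compound interest formula: A = P(1 + r/n)^(nt)
A = $16,000.00 × (1 + 0.052/1)^(1 × 3)
Growth factor: (1 + 0.052/1)^3 = 1.1642526
A = $16,000.00 × 1.1642526
A = $18,628.04

A = P(1 + r/n)^(nt) = $18,628.04


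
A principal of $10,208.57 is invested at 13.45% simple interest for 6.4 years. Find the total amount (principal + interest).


Total amount formula: A = P(1 + rt) = P + P·r·t
Interest: I = P × r × t = $10,208.57 × 0.1345 × 6.4 = $8,787.54
A = P + I = $10,208.57 + $8,787.54 = $18,996.11

A = P + I = P(1 + rt) = $18,996.11


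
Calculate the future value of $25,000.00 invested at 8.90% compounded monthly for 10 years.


Compound interest formula: A = P(1 + r/n)^(nt)
A = $25,000.00 × (1 + 0.089/12)^(12 × 10)
Growth factor: (1 + 0.089/12)^120 = 2.4271453
A = $25,000.00 × 2.4271453
A = $60,678.63

A = P(1 + r/n)^(nt) = $60,678.63


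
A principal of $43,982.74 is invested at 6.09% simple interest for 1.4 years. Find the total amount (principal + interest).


Total amount formula: A = P(1 + rt) = P + P·r·t
Interest: I = P × r × t = $43,982.74 × 0.0609 × 1.4 = $3,749.97
A = P + I = $43,982.74 + $3,749.97 = $47,732.71

A = P + I = P(1 + rt) = $47,732.71


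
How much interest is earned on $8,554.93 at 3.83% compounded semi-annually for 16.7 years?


Compound interest earned = final amount − principal.
A = P(1 + r/n)^(nt) = $8,554.93 × (1 + 0.0383/2)^(2 × 16.7) = $16,120.16
Interest = A − P = $16,120.16 − $8,554.93 = $7,565.23

Interest = A - P = $7,565.23


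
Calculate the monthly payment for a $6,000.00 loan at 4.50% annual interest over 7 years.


Loan payment formula: PMT = PV × r / (1 − (1 + r)^(−n))
Monthly rate r = 0.045/12 = 0.00375, n = 84 months
Denominator: 1 − (1 + 0.045/12)^(−84) = 0.269781
PMT = $6,000.00 × (0.045/12) / 0.269781
PMT = $83.40 per month

PMT = PV × r / (1-(1+r)^(-n)) = $83.40/month


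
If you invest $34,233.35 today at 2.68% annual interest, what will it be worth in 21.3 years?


Future value formula: FV = PV × (1 + r)^t
FV = $34,233.35 × (1 + 0.0268)^21.3
FV = $34,233.35 × 1.7565027
FV = $60,130.97

FV = PV × (1 + r)^t = $60,130.97


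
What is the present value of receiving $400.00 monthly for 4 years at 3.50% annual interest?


Present value of an ordinary annuity: PV = PMT × (1 − (1 + r)^(−n)) / r
Monthly rate r = 0.035/12 ≈ 0.00291667, n = 48
PV = $400.00 × (1 − (1 + 0.035/12)^(−48)) / (0.035/12)
PV = $400.00 × 44.730719
PV = $17,892.29

PV = PMT × (1-(1+r)^(-n))/r = $17,892.29


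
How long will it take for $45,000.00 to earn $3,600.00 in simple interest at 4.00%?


Rearrange the simple interest formula for t:
I = P × r × t  ⇒  t = I / (P × r)
t = $3,600.00 / ($45,000.00 × 0.04)
t = 2

t = I/(P×r) = 2 years


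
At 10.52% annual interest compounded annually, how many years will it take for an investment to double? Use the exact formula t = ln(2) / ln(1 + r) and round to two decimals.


Doubling condition: (1 + r)^t = 2
Take ln of both sides: t × ln(1 + r) = ln(2)
t = ln(2) / ln(1 + r)
t = 0.693147 / 0.100026
t = 6.93

t = ln(2) / ln(1 + r) = 6.93 years


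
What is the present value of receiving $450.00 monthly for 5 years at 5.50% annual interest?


Present value of an ordinary annuity: PV = PMT × (1 − (1 + r)^(−n)) / r
Monthly rate r = 0.055/12 ≈ 0.00458333, n = 60
PV = $450.00 × (1 − (1 + 0.055/12)^(−60)) / (0.055/12)
PV = $450.00 × 52.352835
PV = $23,558.78

PV = PMT × (1-(1+r)^(-n))/r = $23,558.78


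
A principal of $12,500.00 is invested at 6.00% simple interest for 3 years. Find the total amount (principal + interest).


Total amount formula: A = P(1 + rt) = P + P·r·t
Interest: I = P × r × t = $12,500.00 × 0.06 × 3 = $2,250.00
A = P + I = $12,500.00 + $2,250.00 = $14,750.00

A = P + I = P(1 + rt) = $14,750.00


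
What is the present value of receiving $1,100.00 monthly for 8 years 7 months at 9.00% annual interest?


Present value of an ordinary annuity: PV = PMT × (1 − (1 + r)^(−n)) / r
Monthly rate r = 0.09/12 = 0.0075, n = 103
PV = $1,100.00 × (1 − (1 + 0.09/12)^(−103)) / (0.09/12)
PV = $1,100.00 × 71.574641
PV = $78,732.11

PV = PMT × (1-(1+r)^(-n))/r = $78,732.11


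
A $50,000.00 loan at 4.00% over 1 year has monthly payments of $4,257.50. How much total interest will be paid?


Total paid over the life of the loan = PMT × n.
Total paid = $4,257.50 × 12 = $51,090.00
Total interest = total paid − principal = $51,090.00 − $50,000.00 = $1,090.00

Total interest = (PMT × n) - PV = $1,090.00


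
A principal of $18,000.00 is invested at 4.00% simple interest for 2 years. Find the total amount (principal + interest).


Total amount formula: A = P(1 + rt) = P + P·r·t
Interest: I = P × r × t = $18,000.00 × 0.04 × 2 = $1,440.00
A = P + I = $18,000.00 + $1,440.00 = $19,440.00

A = P + I = P(1 + rt) = $19,440.00


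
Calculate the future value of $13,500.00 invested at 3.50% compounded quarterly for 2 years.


Compound interest formula: A = P(1 + r/n)^(nt)
A = $13,500.00 × (1 + 0.035/4)^(4 × 2)
Growth factor: (1 + 0.035/4)^8 = 1.0721817
A = $13,500.00 × 1.0721817
A = $14,474.45

A = P(1 + r/n)^(nt) = $14,474.45


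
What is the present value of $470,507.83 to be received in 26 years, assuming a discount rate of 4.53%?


Present value formula: PV = FV / (1 + r)^t
PV = $470,507.83 / (1 + 0.0453)^26
PV = $470,507.83 / 3.1642057
PV = $148,696.98

PV = FV / (1 + r)^t = $148,696.98


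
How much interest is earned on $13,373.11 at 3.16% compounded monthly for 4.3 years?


Compound interest earned = final amount − principal.
A = P(1 + r/n)^(nt) = $13,373.11 × (1 + 0.0316/12)^(12 × 4.3) = $15,316.76
Interest = A − P = $15,316.76 − $13,373.11 = $1,943.65

Interest = A - P = $1,943.65


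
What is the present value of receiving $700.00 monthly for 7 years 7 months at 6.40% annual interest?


Present value of an ordinary annuity: PV = PMT × (1 − (1 + r)^(−n)) / r
Monthly rate r = 0.064/12 ≈ 0.00533333, n = 91
PV = $700.00 × (1 − (1 + 0.064/12)^(−91)) / (0.064/12)
PV = $700.00 × 71.946324
PV = $50,362.43

PV = PMT × (1-(1+r)^(-n))/r = $50,362.43


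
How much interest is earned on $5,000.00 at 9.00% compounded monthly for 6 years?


Compound interest earned = final amount − principal.
A = P(1 + r/n)^(nt) = $5,000.00 × (1 + 0.09/12)^(12 × 6) = $8,562.76
Interest = A − P = $8,562.76 − $5,000.00 = $3,562.76

Interest = A - P = $3,562.76


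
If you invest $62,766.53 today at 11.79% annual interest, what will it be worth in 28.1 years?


Future value formula: FV = PV × (1 + r)^t
FV = $62,766.53 × (1 + 0.1179)^28.1
FV = $62,766.53 × 22.91516918
FV = $1,438,305.65

FV = PV × (1 + r)^t = $1,438,305.65


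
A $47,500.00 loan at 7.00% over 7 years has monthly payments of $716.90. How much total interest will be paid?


Total paid over the life of the loan = PMT × n.
Total paid = $716.90 × 84 = $60,219.60
Total interest = total paid − principal = $60,219.60 − $47,500.00 = $12,719.60

Total interest = (PMT × n) - PV = $12,719.60


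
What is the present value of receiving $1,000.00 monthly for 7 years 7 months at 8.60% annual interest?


Present value of an ordinary annuity: PV = PMT × (1 − (1 + r)^(−n)) / r
Monthly rate r = 0.086/12 ≈ 0.00716667, n = 91
PV = $1,000.00 × (1 − (1 + 0.086/12)^(−91)) / (0.086/12)
PV = $1,000.00 × 66.679692
PV = $66,679.69

PV = PMT × (1-(1+r)^(-n))/r = $66,679.69


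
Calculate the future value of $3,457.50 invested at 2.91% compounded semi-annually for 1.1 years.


Compound interest formula: A = P(1 + r/n)^(nt)
A = $3,457.50 × (1 + 0.0291/2)^(2 × 1.1)
Growth factor: (1 + 0.0291/2)^2.2 = 1.032290
A = $3,457.50 × 1.032290
A = $3,569.14

A = P(1 + r/n)^(nt) = $3,569.14


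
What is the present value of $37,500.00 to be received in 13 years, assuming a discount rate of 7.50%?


Present value formula: PV = FV / (1 + r)^t
PV = $37,500.00 / (1 + 0.075)^13
PV = $37,500.00 / 2.560413
PV = $14,646.07

PV = FV / (1 + r)^t = $14,646.07


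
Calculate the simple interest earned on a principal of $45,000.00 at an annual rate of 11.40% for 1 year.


Simple interest formula: I = P × r × t
I = $45,000.00 × 0.114 × 1
I = $5,130.00

I = P × r × t = $5,130.00


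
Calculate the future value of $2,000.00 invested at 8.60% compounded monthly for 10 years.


Compound interest formula: A = P(1 + r/n)^(nt)
A = $2,000.00 × (1 + 0.086/12)^(12 × 10)
Growth factor: (1 + 0.086/12)^120 = 2.355924
A = $2,000.00 × 2.355924
A = $4,711.85

A = P(1 + r/n)^(nt) = $4,711.85


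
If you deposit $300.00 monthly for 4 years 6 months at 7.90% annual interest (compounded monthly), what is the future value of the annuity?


Future value of an ordinary annuity: FV = PMT × ((1 + r)^n − 1) / r
Monthly rate r = 0.079/12 ≈ 0.00658333, n = 54
FV = $300.00 × ((1 + 0.079/12)^54 − 1) / (0.079/12)
FV = $300.00 × 64.592271
FV = $19,377.68

FV = PMT × ((1+r)^n - 1)/r = $19,377.68


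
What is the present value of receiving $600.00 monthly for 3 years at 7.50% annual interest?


Present value of an ordinary annuity: PV = PMT × (1 − (1 + r)^(−n)) / r
Monthly rate r = 0.075/12 = 0.00625, n = 36
PV = $600.00 × (1 − (1 + 0.075/12)^(−36)) / (0.075/12)
PV = $600.00 × 32.147913
PV = $19,288.75

PV = PMT × (1-(1+r)^(-n))/r = $19,288.75


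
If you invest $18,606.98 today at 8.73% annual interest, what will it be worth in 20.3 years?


Future value formula: FV = PV × (1 + r)^t
FV = $18,606.98 × (1 + 0.0873)^20.3
FV = $18,606.98 × 5.468807
FV = $101,757.98

FV = PV × (1 + r)^t = $101,757.98


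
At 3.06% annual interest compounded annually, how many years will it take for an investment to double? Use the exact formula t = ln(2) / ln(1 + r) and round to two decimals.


Doubling condition: (1 + r)^t = 2
Take ln of both sides: t × ln(1 + r) = ln(2)
t = ln(2) / ln(1 + r)
t = 0.693147 / 0.030141
t = 23.00

t = ln(2) / ln(1 + r) = 23.00 years


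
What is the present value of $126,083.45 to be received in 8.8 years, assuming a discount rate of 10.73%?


Present value formula: PV = FV / (1 + r)^t
PV = $126,083.45 / (1 + 0.1073)^8.8
PV = $126,083.45 / 2.452080
PV = $51,418.98

PV = FV / (1 + r)^t = $51,418.98


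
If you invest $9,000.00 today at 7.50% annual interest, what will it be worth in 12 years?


Future value formula: FV = PV × (1 + r)^t
FV = $9,000.00 × (1 + 0.075)^12
FV = $9,000.00 × 2.381780
FV = $21,436.02

FV = PV × (1 + r)^t = $21,436.02


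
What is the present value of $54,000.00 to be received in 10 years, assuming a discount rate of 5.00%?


Present value formula: PV = FV / (1 + r)^t
PV = $54,000.00 / (1 + 0.05)^10
PV = $54,000.00 / 1.6288946
PV = $33,151.32

PV = FV / (1 + r)^t = $33,151.32


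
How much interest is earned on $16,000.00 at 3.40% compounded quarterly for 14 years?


Compound interest earned = final amount − principal.
A = P(1 + r/n)^(nt) = $16,000.00 × (1 + 0.034/4)^(4 × 14) = $25,702.21
Interest = A − P = $25,702.21 − $16,000.00 = $9,702.21

Interest = A - P = $9,702.21


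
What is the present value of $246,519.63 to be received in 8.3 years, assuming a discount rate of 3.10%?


Present value formula: PV = FV / (1 + r)^t
PV = $246,519.63 / (1 + 0.031)^8.3
PV = $246,519.63 / 1.2883887
PV = $191,339.48

PV = FV / (1 + r)^t = $191,339.48


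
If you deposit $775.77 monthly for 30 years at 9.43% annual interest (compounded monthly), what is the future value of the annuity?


Future value of an ordinary annuity: FV = PMT × ((1 + r)^n − 1) / r
Monthly rate r = 0.0943/12 ≈ 0.00785833, n = 360
FV = $775.77 × ((1 + 0.0943/12)^360 − 1) / (0.0943/12)
FV = $775.77 × 2003.270087
FV = $1,554,076.84

FV = PMT × ((1+r)^n - 1)/r = $1,554,076.84


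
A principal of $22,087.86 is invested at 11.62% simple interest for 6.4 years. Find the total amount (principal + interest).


Total amount formula: A = P(1 + rt) = P + P·r·t
Interest: I = P × r × t = $22,087.86 × 0.1162 × 6.4 = $16,426.30
A = P + I = $22,087.86 + $16,426.30 = $38,514.16

A = P + I = P(1 + rt) = $38,514.16


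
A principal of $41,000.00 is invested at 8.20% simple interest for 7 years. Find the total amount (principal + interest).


Total amount formula: A = P(1 + rt) = P + P·r·t
Interest: I = P × r × t = $41,000.00 × 0.082 × 7 = $23,534.00
A = P + I = $41,000.00 + $23,534.00 = $64,534.00

A = P + I = P(1 + rt) = $64,534.00


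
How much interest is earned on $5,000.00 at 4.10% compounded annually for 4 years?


Compound interest earned = final amount − principal.
A = P(1 + r/n)^(nt) = $5,000.00 × (1 + 0.041/1)^(1 × 4) = $5,871.82
Interest = A − P = $5,871.82 − $5,000.00 = $871.82

Interest = A - P = $871.82


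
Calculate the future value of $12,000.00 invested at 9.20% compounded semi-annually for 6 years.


Compound interest formula: A = P(1 + r/n)^(nt)
A = $12,000.00 × (1 + 0.092/2)^(2 × 6)
Growth factor: (1 + 0.092/2)^12 = 1.715458
A = $12,000.00 × 1.715458
A = $20,585.50

A = P(1 + r/n)^(nt) = $20,585.50


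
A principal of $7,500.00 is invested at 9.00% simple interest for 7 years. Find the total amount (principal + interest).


Total amount formula: A = P(1 + rt) = P + P·r·t
Interest: I = P × r × t = $7,500.00 × 0.09 × 7 = $4,725.00
A = P + I = $7,500.00 + $4,725.00 = $12,225.00

A = P + I = P(1 + rt) = $12,225.00


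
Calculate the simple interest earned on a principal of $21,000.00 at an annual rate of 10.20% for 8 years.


Simple interest formula: I = P × r × t
I = $21,000.00 × 0.102 × 8
I = $17,136.00

I = P × r × t = $17,136.00


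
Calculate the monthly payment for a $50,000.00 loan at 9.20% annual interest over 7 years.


Loan payment formula: PMT = PV × r / (1 − (1 + r)^(−n))
Monthly rate r = 0.092/12 ≈ 0.00766667, n = 84 months
Denominator: 1 − (1 + 0.092/12)^(−84) = 0.473521
PMT = $50,000.00 × (0.092/12) / 0.473521
PMT = $809.54 per month

PMT = PV × r / (1-(1+r)^(-n)) = $809.54/month


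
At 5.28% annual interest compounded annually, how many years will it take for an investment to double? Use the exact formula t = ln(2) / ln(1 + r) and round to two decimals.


Doubling condition: (1 + r)^t = 2
Take ln of both sides: t × ln(1 + r) = ln(2)
t = ln(2) / ln(1 + r)
t = 0.693147 / 0.051453
t = 13.47

t = ln(2) / ln(1 + r) = 13.47 years


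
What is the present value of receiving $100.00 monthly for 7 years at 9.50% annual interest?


Present value of an ordinary annuity: PV = PMT × (1 − (1 + r)^(−n)) / r
Monthly rate r = 0.095/12 ≈ 0.00791667, n = 84
PV = $100.00 × (1 − (1 + 0.095/12)^(−84)) / (0.095/12)
PV = $100.00 × 61.184601
PV = $6,118.46

PV = PMT × (1-(1+r)^(-n))/r = $6,118.46


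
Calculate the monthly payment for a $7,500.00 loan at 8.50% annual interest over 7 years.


Loan payment formula: PMT = PV × r / (1 − (1 + r)^(−n))
Monthly rate r = 0.085/12 ≈ 0.00708333, n = 84 months
Denominator: 1 − (1 + 0.085/12)^(−84) = 0.447279
PMT = $7,500.00 × (0.085/12) / 0.447279
PMT = $118.77 per month

PMT = PV × r / (1-(1+r)^(-n)) = $118.77/month


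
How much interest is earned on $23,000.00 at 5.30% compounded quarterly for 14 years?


Compound interest earned = final amount − principal.
A = P(1 + r/n)^(nt) = $23,000.00 × (1 + 0.053/4)^(4 × 14) = $48,068.23
Interest = A − P = $48,068.23 − $23,000.00 = $25,068.23

Interest = A - P = $25,068.23


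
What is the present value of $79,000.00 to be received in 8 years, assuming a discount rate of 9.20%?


Present value formula: PV = FV / (1 + r)^t
PV = $79,000.00 / (1 + 0.092)^8
PV = $79,000.00 / 2.022000
PV = $39,070.23

PV = FV / (1 + r)^t = $39,070.23


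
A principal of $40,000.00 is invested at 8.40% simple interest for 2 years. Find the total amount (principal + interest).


Total amount formula: A = P(1 + rt) = P + P·r·t
Interest: I = P × r × t = $40,000.00 × 0.084 × 2 = $6,720.00
A = P + I = $40,000.00 + $6,720.00 = $46,720.00

A = P + I = P(1 + rt) = $46,720.00


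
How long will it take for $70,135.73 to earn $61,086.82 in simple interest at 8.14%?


Rearrange the simple interest formula for t:
I = P × r × t  ⇒  t = I / (P × r)
t = $61,086.82 / ($70,135.73 × 0.0814)
t = 10.7

t = I/(P×r) = 10.7 years


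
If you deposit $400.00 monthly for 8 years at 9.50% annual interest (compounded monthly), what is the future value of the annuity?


Future value of an ordinary annuity: FV = PMT × ((1 + r)^n − 1) / r
Monthly rate r = 0.095/12 ≈ 0.00791667, n = 96
FV = $400.00 × ((1 + 0.095/12)^96 − 1) / (0.095/12)
FV = $400.00 × 142.975186
FV = $57,190.07

FV = PMT × ((1+r)^n - 1)/r = $57,190.07


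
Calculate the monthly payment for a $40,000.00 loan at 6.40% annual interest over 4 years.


Loan payment formula: PMT = PV × r / (1 − (1 + r)^(−n))
Monthly rate r = 0.064/12 ≈ 0.00533333, n = 48 months
Denominator: 1 − (1 + 0.064/12)^(−48) = 0.2253312
PMT = $40,000.00 × (0.064/12) / 0.2253312
PMT = $946.75 per month

PMT = PV × r / (1-(1+r)^(-n)) = $946.75/month


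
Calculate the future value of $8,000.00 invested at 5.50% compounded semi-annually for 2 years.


Compound interest formula: A = P(1 + r/n)^(nt)
A = $8,000.00 × (1 + 0.055/2)^(2 × 2)
Growth factor: (1 + 0.055/2)^4 = 1.114621
A = $8,000.00 × 1.114621
A = $8,916.97

A = P(1 + r/n)^(nt) = $8,916.97


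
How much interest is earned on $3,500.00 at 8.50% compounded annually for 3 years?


Compound interest earned = final amount − principal.
A = P(1 + r/n)^(nt) = $3,500.00 × (1 + 0.085/1)^(1 × 3) = $4,470.51
Interest = A − P = $4,470.51 − $3,500.00 = $970.51

Interest = A - P = $970.51


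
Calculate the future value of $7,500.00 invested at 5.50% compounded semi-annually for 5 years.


Compound interest formula: A = P(1 + r/n)^(nt)
A = $7,500.00 × (1 + 0.055/2)^(2 × 5)
Growth factor: (1 + 0.055/2)^10 = 1.311651
A = $7,500.00 × 1.311651
A = $9,837.38

A = P(1 + r/n)^(nt) = $9,837.38


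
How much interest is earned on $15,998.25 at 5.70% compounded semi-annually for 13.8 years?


Compound interest earned = final amount − principal.
A = P(1 + r/n)^(nt) = $15,998.25 × (1 + 0.057/2)^(2 × 13.8) = $34,746.50
Interest = A − P = $34,746.50 − $15,998.25 = $18,748.25

Interest = A - P = $18,748.25


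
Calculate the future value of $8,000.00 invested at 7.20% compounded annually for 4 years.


Compound interest formula: A = P(1 + r/n)^(nt)
A = $8,000.00 × (1 + 0.072/1)^(1 × 4)
Growth factor: (1 + 0.072/1)^4 = 1.320624
A = $8,000.00 × 1.320624
A = $10,564.99

A = P(1 + r/n)^(nt) = $10,564.99


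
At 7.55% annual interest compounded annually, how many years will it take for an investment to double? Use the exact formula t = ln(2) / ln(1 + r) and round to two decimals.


Doubling condition: (1 + r)^t = 2
Take ln of both sides: t × ln(1 + r) = ln(2)
t = ln(2) / ln(1 + r)
t = 0.693147 / 0.072786
t = 9.52

t = ln(2) / ln(1 + r) = 9.52 years


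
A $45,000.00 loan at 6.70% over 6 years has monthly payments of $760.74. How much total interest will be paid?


Total paid over the life of the loan = PMT × n.
Total paid = $760.74 × 72 = $54,773.28
Total interest = total paid − principal = $54,773.28 − $45,000.00 = $9,773.28

Total interest = (PMT × n) - PV = $9,773.28


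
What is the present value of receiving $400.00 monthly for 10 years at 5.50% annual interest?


Present value of an ordinary annuity: PV = PMT × (1 − (1 + r)^(−n)) / r
Monthly rate r = 0.055/12 ≈ 0.00458333, n = 120
PV = $400.00 × (1 − (1 + 0.055/12)^(−120)) / (0.055/12)
PV = $400.00 × 92.143582
PV = $36,857.43

PV = PMT × (1-(1+r)^(-n))/r = $36,857.43


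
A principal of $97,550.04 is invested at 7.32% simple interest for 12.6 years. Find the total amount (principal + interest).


Total amount formula: A = P(1 + rt) = P + P·r·t
Interest: I = P × r × t = $97,550.04 × 0.0732 × 12.6 = $89,972.35
A = P + I = $97,550.04 + $89,972.35 = $187,522.39

A = P + I = P(1 + rt) = $187,522.39


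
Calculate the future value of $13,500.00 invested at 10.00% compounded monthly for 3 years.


Compound interest formula: A = P(1 + r/n)^(nt)
A = $13,500.00 × (1 + 0.1/12)^(12 × 3)
Growth factor: (1 + 0.1/12)^36 = 1.3481818
A = $13,500.00 × 1.3481818
A = $18,200.45

A = P(1 + r/n)^(nt) = $18,200.45


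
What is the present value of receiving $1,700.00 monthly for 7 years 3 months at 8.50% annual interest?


Present value of an ordinary annuity: PV = PMT × (1 − (1 + r)^(−n)) / r
Monthly rate r = 0.085/12 ≈ 0.00708333, n = 87
PV = $1,700.00 × (1 − (1 + 0.085/12)^(−87)) / (0.085/12)
PV = $1,700.00 × 64.780269
PV = $110,126.46

PV = PMT × (1-(1+r)^(-n))/r = $110,126.46


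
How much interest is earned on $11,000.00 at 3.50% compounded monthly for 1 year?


Compound interest earned = final amount − principal.
A = P(1 + r/n)^(nt) = $11,000.00 × (1 + 0.035/12)^(12 × 1) = $11,391.24
Interest = A − P = $11,391.24 − $11,000.00 = $391.24

Interest = A - P = $391.24


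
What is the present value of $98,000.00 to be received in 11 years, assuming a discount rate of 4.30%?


Present value formula: PV = FV / (1 + r)^t
PV = $98,000.00 / (1 + 0.043)^11
PV = $98,000.00 / 1.5890128
PV = $61,673.51

PV = FV / (1 + r)^t = $61,673.51


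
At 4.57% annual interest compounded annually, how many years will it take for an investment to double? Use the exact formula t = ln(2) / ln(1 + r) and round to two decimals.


Doubling condition: (1 + r)^t = 2
Take ln of both sides: t × ln(1 + r) = ln(2)
t = ln(2) / ln(1 + r)
t = 0.693147 / 0.044687
t = 15.51

t = ln(2) / ln(1 + r) = 15.51 years


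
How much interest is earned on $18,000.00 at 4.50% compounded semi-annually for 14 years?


Compound interest earned = final amount − principal.
A = P(1 + r/n)^(nt) = $18,000.00 × (1 + 0.045/2)^(2 × 14) = $33,561.81
Interest = A − P = $33,561.81 − $18,000.00 = $15,561.81

Interest = A - P = $15,561.81


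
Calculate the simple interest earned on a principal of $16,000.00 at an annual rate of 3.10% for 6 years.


Simple interest formula: I = P × r × t
I = $16,000.00 × 0.031 × 6
I = $2,976.00

I = P × r × t = $2,976.00


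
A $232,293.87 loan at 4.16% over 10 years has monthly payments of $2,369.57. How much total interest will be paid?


Total paid over the life of the loan = PMT × n.
Total paid = $2,369.57 × 120 = $284,348.40
Total interest = total paid − principal = $284,348.40 − $232,293.87 = $52,054.53

Total interest = (PMT × n) - PV = $52,054.53


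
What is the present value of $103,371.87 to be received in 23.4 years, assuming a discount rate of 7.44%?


Present value formula: PV = FV / (1 + r)^t
PV = $103,371.87 / (1 + 0.0744)^23.4
PV = $103,371.87 / 5.361476
PV = $19,280.49

PV = FV / (1 + r)^t = $19,280.49


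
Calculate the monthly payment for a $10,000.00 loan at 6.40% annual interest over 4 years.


Loan payment formula: PMT = PV × r / (1 − (1 + r)^(−n))
Monthly rate r = 0.064/12 ≈ 0.00533333, n = 48 months
Denominator: 1 − (1 + 0.064/12)^(−48) = 0.225331
PMT = $10,000.00 × (0.064/12) / 0.225331
PMT = $236.69 per month

PMT = PV × r / (1-(1+r)^(-n)) = $236.69/month


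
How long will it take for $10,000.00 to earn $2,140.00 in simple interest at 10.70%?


Rearrange the simple interest formula for t:
I = P × r × t  ⇒  t = I / (P × r)
t = $2,140.00 / ($10,000.00 × 0.107)
t = 2

t = I/(P×r) = 2 years


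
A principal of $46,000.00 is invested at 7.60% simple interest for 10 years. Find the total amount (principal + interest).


Total amount formula: A = P(1 + rt) = P + P·r·t
Interest: I = P × r × t = $46,000.00 × 0.076 × 10 = $34,960.00
A = P + I = $46,000.00 + $34,960.00 = $80,960.00

A = P + I = P(1 + rt) = $80,960.00


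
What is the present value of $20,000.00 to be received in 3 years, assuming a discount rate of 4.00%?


Present value formula: PV = FV / (1 + r)^t
PV = $20,000.00 / (1 + 0.04)^3
PV = $20,000.00 / 1.124864
PV = $17,779.93

PV = FV / (1 + r)^t = $17,779.93


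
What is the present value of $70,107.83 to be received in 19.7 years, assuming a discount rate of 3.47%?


Present value formula: PV = FV / (1 + r)^t
PV = $70,107.83 / (1 + 0.0347)^19.7
PV = $70,107.83 / 1.958144
PV = $35,803.20

PV = FV / (1 + r)^t = $35,803.20


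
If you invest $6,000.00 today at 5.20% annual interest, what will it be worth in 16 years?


Future value formula: FV = PV × (1 + r)^t
FV = $6,000.00 × (1 + 0.052)^16
FV = $6,000.00 × 2.250359
FV = $13,502.15

FV = PV × (1 + r)^t = $13,502.15


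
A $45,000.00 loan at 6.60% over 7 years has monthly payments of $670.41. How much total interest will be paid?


Total paid over the life of the loan = PMT × n.
Total paid = $670.41 × 84 = $56,314.44
Total interest = total paid − principal = $56,314.44 − $45,000.00 = $11,314.44

Total interest = (PMT × n) - PV = $11,314.44


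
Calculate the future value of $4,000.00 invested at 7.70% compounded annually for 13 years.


Compound interest formula: A = P(1 + r/n)^(nt)
A = $4,000.00 × (1 + 0.077/1)^(1 × 13)
Growth factor: (1 + 0.077/1)^13 = 2.623035
A = $4,000.00 × 2.623035
A = $10,492.14

A = P(1 + r/n)^(nt) = $10,492.14


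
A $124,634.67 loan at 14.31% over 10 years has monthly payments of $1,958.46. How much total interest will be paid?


Total paid over the life of the loan = PMT × n.
Total paid = $1,958.46 × 120 = $235,015.20
Total interest = total paid − principal = $235,015.20 − $124,634.67 = $110,380.53

Total interest = (PMT × n) - PV = $110,380.53


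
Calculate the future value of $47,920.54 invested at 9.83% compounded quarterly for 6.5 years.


Compound interest formula: A = P(1 + r/n)^(nt)
A = $47,920.54 × (1 + 0.0983/4)^(4 × 6.5)
Growth factor: (1 + 0.0983/4)^26 = 1.8799124
A = $47,920.54 × 1.8799124
A = $90,086.42

A = P(1 + r/n)^(nt) = $90,086.42


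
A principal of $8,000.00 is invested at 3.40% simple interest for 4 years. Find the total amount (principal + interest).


Total amount formula: A = P(1 + rt) = P + P·r·t
Interest: I = P × r × t = $8,000.00 × 0.034 × 4 = $1,088.00
A = P + I = $8,000.00 + $1,088.00 = $9,088.00

A = P + I = P(1 + rt) = $9,088.00


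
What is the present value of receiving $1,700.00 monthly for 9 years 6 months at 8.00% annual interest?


Present value of an ordinary annuity: PV = PMT × (1 − (1 + r)^(−n)) / r
Monthly rate r = 0.08/12 ≈ 0.00666667, n = 114
PV = $1,700.00 × (1 − (1 + 0.08/12)^(−114)) / (0.08/12)
PV = $1,700.00 × 79.6728853
PV = $135,443.91

PV = PMT × (1-(1+r)^(-n))/r = $135,443.91


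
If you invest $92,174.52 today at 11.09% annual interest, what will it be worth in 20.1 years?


Future value formula: FV = PV × (1 + r)^t
FV = $92,174.52 × (1 + 0.1109)^20.1
FV = $92,174.52 × 8.2806958
FV = $763,269.16

FV = PV × (1 + r)^t = $763,269.16


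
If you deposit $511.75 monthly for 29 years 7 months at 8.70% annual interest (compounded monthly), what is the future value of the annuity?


Future value of an ordinary annuity: FV = PMT × ((1 + r)^n − 1) / r
Monthly rate r = 0.087/12 = 0.00725, n = 355
FV = $511.75 × ((1 + 0.087/12)^355 − 1) / (0.087/12)
FV = $511.75 × 1654.304133
FV = $846,590.14

FV = PMT × ((1+r)^n - 1)/r = $846,590.14


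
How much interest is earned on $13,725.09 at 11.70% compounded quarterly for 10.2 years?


Compound interest earned = final amount − principal.
A = P(1 + r/n)^(nt) = $13,725.09 × (1 + 0.117/4)^(4 × 10.2) = $44,500.71
Interest = A − P = $44,500.71 − $13,725.09 = $30,775.62

Interest = A - P = $30,775.62


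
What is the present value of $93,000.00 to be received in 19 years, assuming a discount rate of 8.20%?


Present value formula: PV = FV / (1 + r)^t
PV = $93,000.00 / (1 + 0.082)^19
PV = $93,000.00 / 4.470107
PV = $20,804.87

PV = FV / (1 + r)^t = $20,804.87


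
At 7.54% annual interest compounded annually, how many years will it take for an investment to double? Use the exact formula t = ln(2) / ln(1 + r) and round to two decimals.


Doubling condition: (1 + r)^t = 2
Take ln of both sides: t × ln(1 + r) = ln(2)
t = ln(2) / ln(1 + r)
t = 0.693147 / 0.072693
t = 9.54

t = ln(2) / ln(1 + r) = 9.54 years


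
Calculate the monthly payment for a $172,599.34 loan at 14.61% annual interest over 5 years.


Loan payment formula: PMT = PV × r / (1 − (1 + r)^(−n))
Monthly rate r = 0.1461/12 = 0.012175, n = 60 months
Denominator: 1 − (1 + 0.1461/12)^(−60) = 0.5162025
PMT = $172,599.34 × (0.1461/12) / 0.5162025
PMT = $4,070.88 per month

PMT = PV × r / (1-(1+r)^(-n)) = $4,070.88/month


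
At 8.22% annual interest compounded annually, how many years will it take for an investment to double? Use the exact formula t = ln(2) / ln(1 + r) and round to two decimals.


Doubling condition: (1 + r)^t = 2
Take ln of both sides: t × ln(1 + r) = ln(2)
t = ln(2) / ln(1 + r)
t = 0.693147 / 0.078996
t = 8.77

t = ln(2) / ln(1 + r) = 8.77 years


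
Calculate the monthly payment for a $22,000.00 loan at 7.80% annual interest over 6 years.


Loan payment formula: PMT = PV × r / (1 − (1 + r)^(−n))
Monthly rate r = 0.078/12 = 0.0065, n = 72 months
Denominator: 1 − (1 + 0.078/12)^(−72) = 0.372797
PMT = $22,000.00 × (0.078/12) / 0.372797
PMT = $383.59 per month

PMT = PV × r / (1-(1+r)^(-n)) = $383.59/month


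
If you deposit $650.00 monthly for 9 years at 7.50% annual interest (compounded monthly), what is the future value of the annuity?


Future value of an ordinary annuity: FV = PMT × ((1 + r)^n − 1) / r
Monthly rate r = 0.075/12 = 0.00625, n = 108
FV = $650.00 × ((1 + 0.075/12)^108 − 1) / (0.075/12)
FV = $650.00 × 153.585857
FV = $99,830.81

FV = PMT × ((1+r)^n - 1)/r = $99,830.81


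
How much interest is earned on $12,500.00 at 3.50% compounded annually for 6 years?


Compound interest earned = final amount − principal.
A = P(1 + r/n)^(nt) = $12,500.00 × (1 + 0.035/1)^(1 × 6) = $15,365.69
Interest = A − P = $15,365.69 − $12,500.00 = $2,865.69

Interest = A - P = $2,865.69


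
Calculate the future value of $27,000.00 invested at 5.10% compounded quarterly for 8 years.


Compound interest formula: A = P(1 + r/n)^(nt)
A = $27,000.00 × (1 + 0.051/4)^(4 × 8)
Growth factor: (1 + 0.051/4)^32 = 1.4999337
A = $27,000.00 × 1.4999337
A = $40,498.21

A = P(1 + r/n)^(nt) = $40,498.21
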